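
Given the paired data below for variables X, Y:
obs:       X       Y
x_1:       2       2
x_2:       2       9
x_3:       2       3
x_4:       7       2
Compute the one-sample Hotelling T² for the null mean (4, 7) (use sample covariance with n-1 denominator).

Step 1 — sample mean vector:
  mean(X) = (2 + 2 + 2 + 7) / 4 = 13/4 = 3.25
  mean(Y) = (2 + 9 + 3 + 2) / 4 = 16/4 = 4
  x̄ = (3.25, 4),  deviation x̄ - mu_0 = (3.25, 4) - (4, 7) = (-0.75, -3).

Step 2 — sample covariance matrix, S[i,j] = (1/(n-1)) · Σ_k (x_{k,i} - mean_i) · (x_{k,j} - mean_j), divisor n-1 = 3:
  S[X,X] = ((-1.25)·(-1.25) + (-1.25)·(-1.25) + (-1.25)·(-1.25) + (3.75)·(3.75)) / 3 = 18.75/3 = 6.25
  S[X,Y] = ((-1.25)·(-2) + (-1.25)·(5) + (-1.25)·(-1) + (3.75)·(-2)) / 3 = -10/3 = -3.3333
  S[Y,Y] = ((-2)·(-2) + (5)·(5) + (-1)·(-1) + (-2)·(-2)) / 3 = 34/3 = 11.3333
  S = [[6.25, -3.3333],
 [-3.3333, 11.3333]].

Step 3 — invert S. det(S) = 6.25·11.3333 - (-3.3333)² = 59.7222.
  S^{-1} = (1/det) · [[d, -b], [-b, a]] = [[0.1898, 0.0558],
 [0.0558, 0.1047]].

Step 4 — quadratic form (x̄ - mu_0)^T · S^{-1} · (x̄ - mu_0):
  S^{-1} · (x̄ - mu_0) = (-0.3098, -0.3558),
  (x̄ - mu_0)^T · [...] = (-0.75)·(-0.3098) + (-3)·(-0.3558) = 1.2998.

Step 5 — scale by n: T² = 4 · 1.2998 = 5.1991.

T² ≈ 5.1991


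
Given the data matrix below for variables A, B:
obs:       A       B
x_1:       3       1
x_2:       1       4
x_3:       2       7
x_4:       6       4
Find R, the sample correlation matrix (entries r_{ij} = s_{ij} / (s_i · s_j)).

Step 1 — column means:
  mean(A) = (3 + 1 + 2 + 6) / 4 = 12/4 = 3
  mean(B) = (1 + 4 + 7 + 4) / 4 = 16/4 = 4

Step 2 — sample variances and covariances s[i,j] = (1/(n-1)) · Σ_k (x_{k,i} - mean_i) · (x_{k,j} - mean_j), with n-1 = 3:
  s[A,A] = ((0)·(0) + (-2)·(-2) + (-1)·(-1) + (3)·(3)) / 3 = 14/3 = 4.6667
  s[A,B] = ((0)·(-3) + (-2)·(0) + (-1)·(3) + (3)·(0)) / 3 = -3/3 = -1
  s[B,B] = ((-3)·(-3) + (0)·(0) + (3)·(3) + (0)·(0)) / 3 = 18/3 = 6
  Sample standard deviations s_i = √(s[i,i]):
  s(A) = √(4.6667) = 2.1602
  s(B) = √(6) = 2.4495

Step 3 — r_{ij} = s_{ij} / (s_i · s_j):
  r[A,A] = 1 (diagonal).
  r[A,B] = -1 / (2.1602 · 2.4495) = -1 / 5.2915 = -0.189
  r[B,B] = 1 (diagonal).

R is symmetric with unit diagonal. Assembling:

R = [[1, -0.189],
 [-0.189, 1]]


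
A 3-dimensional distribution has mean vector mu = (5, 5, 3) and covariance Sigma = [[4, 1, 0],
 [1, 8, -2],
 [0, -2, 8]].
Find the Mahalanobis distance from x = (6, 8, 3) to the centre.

Step 1 — centre the observation: (x - mu) = (1, 3, 0).

Step 2 — invert Sigma (cofactor / det for 3×3, or solve directly):
  Sigma^{-1} = [[0.2586, -0.0345, -0.0086],
 [-0.0345, 0.1379, 0.0345],
 [-0.0086, 0.0345, 0.1336]].

Step 3 — form the quadratic (x - mu)^T · Sigma^{-1} · (x - mu):
  Sigma^{-1} · (x - mu) = (0.1552, 0.3793, 0.0948).
  (x - mu)^T · [Sigma^{-1} · (x - mu)] = (1)·(0.1552) + (3)·(0.3793) + (0)·(0.0948) = 1.2931.

Step 4 — take square root: d = √(1.2931) ≈ 1.1371.

d(x, mu) = √(1.2931) ≈ 1.1371


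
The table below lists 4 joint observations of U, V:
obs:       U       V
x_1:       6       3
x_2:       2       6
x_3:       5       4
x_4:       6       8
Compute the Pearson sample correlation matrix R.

Step 1 — column means:
  mean(U) = (6 + 2 + 5 + 6) / 4 = 19/4 = 4.75
  mean(V) = (3 + 6 + 4 + 8) / 4 = 21/4 = 5.25

Step 2 — sample variances and covariances s[i,j] = (1/(n-1)) · Σ_k (x_{k,i} - mean_i) · (x_{k,j} - mean_j), with n-1 = 3:
  s[U,U] = ((1.25)·(1.25) + (-2.75)·(-2.75) + (0.25)·(0.25) + (1.25)·(1.25)) / 3 = 10.75/3 = 3.5833
  s[U,V] = ((1.25)·(-2.25) + (-2.75)·(0.75) + (0.25)·(-1.25) + (1.25)·(2.75)) / 3 = -1.75/3 = -0.5833
  s[V,V] = ((-2.25)·(-2.25) + (0.75)·(0.75) + (-1.25)·(-1.25) + (2.75)·(2.75)) / 3 = 14.75/3 = 4.9167
  Sample standard deviations s_i = √(s[i,i]):
  s(U) = √(3.5833) = 1.893
  s(V) = √(4.9167) = 2.2174

Step 3 — r_{ij} = s_{ij} / (s_i · s_j):
  r[U,U] = 1 (diagonal).
  r[U,V] = -0.5833 / (1.893 · 2.2174) = -0.5833 / 4.1974 = -0.139
  r[V,V] = 1 (diagonal).

R is symmetric with unit diagonal. Assembling:

R = [[1, -0.139],
 [-0.139, 1]]


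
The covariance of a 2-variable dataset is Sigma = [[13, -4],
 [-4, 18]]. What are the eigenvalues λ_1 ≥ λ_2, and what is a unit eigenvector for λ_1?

Step 1 — characteristic polynomial of 2×2 Sigma:
  det(Sigma - λI) = λ² - trace · λ + det = 0.
  trace = 13 + 18 = 31, det = 13·18 - (-4)² = 218.
Step 2 — discriminant:
  Δ = trace² - 4·det = 961 - 872 = 89.
Step 3 — eigenvalues:
  λ = (trace ± √Δ)/2 = (31 ± 9.434)/2,
  λ_1 = 20.217,  λ_2 = 10.783.

Step 4 — unit eigenvector for λ_1: solve (Sigma - λ_1 I)v = 0. First row:
  (13 - 20.217)·v_x + (-4)·v_y = 0, i.e. (-7.217)·v_x + (-4)·v_y = 0,
  so v ∝ (b, λ_1 - a) = (-4, 7.217); multiply by -1 so the first entry is positive: u = (4, -7.217).
  ||u|| = √((4)² + (-7.217)²) = √(68.085) ≈ 8.2514,
  v_1 = u/||u|| ≈ (0.4848, -0.8746) (||v_1|| = 1).

λ_1 = 20.217,  λ_2 = 10.783;  v_1 ≈ (0.4848, -0.8746)


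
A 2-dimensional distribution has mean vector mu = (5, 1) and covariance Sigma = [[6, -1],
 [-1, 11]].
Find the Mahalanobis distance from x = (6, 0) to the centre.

Step 1 — centre the observation: (x - mu) = (1, -1).

Step 2 — invert Sigma. det(Sigma) = 6·11 - (-1)² = 65.
  Sigma^{-1} = (1/det) · [[d, -b], [-b, a]] = [[0.1692, 0.0154],
 [0.0154, 0.0923]].

Step 3 — form the quadratic (x - mu)^T · Sigma^{-1} · (x - mu):
  Sigma^{-1} · (x - mu) = (0.1538, -0.0769).
  (x - mu)^T · [Sigma^{-1} · (x - mu)] = (1)·(0.1538) + (-1)·(-0.0769) = 0.2308.

Step 4 — take square root: d = √(0.2308) ≈ 0.4804.

d(x, mu) = √(0.2308) ≈ 0.4804


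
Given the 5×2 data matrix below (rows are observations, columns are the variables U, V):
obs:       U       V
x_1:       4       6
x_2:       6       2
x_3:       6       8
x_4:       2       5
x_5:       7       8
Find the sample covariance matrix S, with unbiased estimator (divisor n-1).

Step 1 — column means:
  mean(U) = (4 + 6 + 6 + 2 + 7) / 5 = 25/5 = 5
  mean(V) = (6 + 2 + 8 + 5 + 8) / 5 = 29/5 = 5.8

Step 2 — sample covariance S[i,j] = (1/(n-1)) · Σ_k (x_{k,i} - mean_i) · (x_{k,j} - mean_j), with n-1 = 4.
  S[U,U] = ((-1)·(-1) + (1)·(1) + (1)·(1) + (-3)·(-3) + (2)·(2)) / 4 = 16/4 = 4
  S[U,V] = ((-1)·(0.2) + (1)·(-3.8) + (1)·(2.2) + (-3)·(-0.8) + (2)·(2.2)) / 4 = 5/4 = 1.25
  S[V,V] = ((0.2)·(0.2) + (-3.8)·(-3.8) + (2.2)·(2.2) + (-0.8)·(-0.8) + (2.2)·(2.2)) / 4 = 24.8/4 = 6.2

S is symmetric (S[j,i] = S[i,j]). Assembling:

S = [[4, 1.25],
 [1.25, 6.2]]


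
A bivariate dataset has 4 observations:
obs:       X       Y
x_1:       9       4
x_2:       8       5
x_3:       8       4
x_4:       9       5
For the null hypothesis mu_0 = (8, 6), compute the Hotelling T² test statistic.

Step 1 — sample mean vector:
  mean(X) = (9 + 8 + 8 + 9) / 4 = 34/4 = 8.5
  mean(Y) = (4 + 5 + 4 + 5) / 4 = 18/4 = 4.5
  x̄ = (8.5, 4.5),  deviation x̄ - mu_0 = (8.5, 4.5) - (8, 6) = (0.5, -1.5).

Step 2 — sample covariance matrix, S[i,j] = (1/(n-1)) · Σ_k (x_{k,i} - mean_i) · (x_{k,j} - mean_j), divisor n-1 = 3:
  S[X,X] = ((0.5)·(0.5) + (-0.5)·(-0.5) + (-0.5)·(-0.5) + (0.5)·(0.5)) / 3 = 1/3 = 0.3333
  S[X,Y] = ((0.5)·(-0.5) + (-0.5)·(0.5) + (-0.5)·(-0.5) + (0.5)·(0.5)) / 3 = 0/3 = 0
  S[Y,Y] = ((-0.5)·(-0.5) + (0.5)·(0.5) + (-0.5)·(-0.5) + (0.5)·(0.5)) / 3 = 1/3 = 0.3333
  S = [[0.3333, 0],
 [0, 0.3333]].

Step 3 — invert S. det(S) = 0.3333·0.3333 - (0)² = 0.1111.
  S^{-1} = (1/det) · [[d, -b], [-b, a]] = [[3, 0],
 [0, 3]].

Step 4 — quadratic form (x̄ - mu_0)^T · S^{-1} · (x̄ - mu_0):
  S^{-1} · (x̄ - mu_0) = (1.5, -4.5),
  (x̄ - mu_0)^T · [...] = (0.5)·(1.5) + (-1.5)·(-4.5) = 7.5.

Step 5 — scale by n: T² = 4 · 7.5 = 30.

T² ≈ 30


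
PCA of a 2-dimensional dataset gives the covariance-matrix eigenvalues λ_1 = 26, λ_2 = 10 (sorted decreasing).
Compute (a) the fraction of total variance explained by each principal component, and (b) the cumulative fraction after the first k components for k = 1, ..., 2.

Step 1 — total variance = trace(Sigma) = Σ λ_i = 26 + 10 = 36.

Step 2 — fraction explained by component i = λ_i / Σ λ:
  PC1: 26/36 = 0.7222
  PC2: 10/36 = 0.2778

Step 3 — cumulative fraction after k components = (λ_1 + ... + λ_k) / Σ λ:
  k = 1: 26/36 = 0.7222
  k = 2: (26 + 10)/36 = 36/36 = 1

Summary (fraction, with percent):

explained: PC1 0.7222 (72.22%), PC2 0.2778 (27.78%);  cumulative: 0.7222, 1


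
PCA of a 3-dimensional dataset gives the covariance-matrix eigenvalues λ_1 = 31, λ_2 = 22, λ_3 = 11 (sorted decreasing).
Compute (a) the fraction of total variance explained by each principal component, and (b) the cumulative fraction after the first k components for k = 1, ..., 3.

Step 1 — total variance = trace(Sigma) = Σ λ_i = 31 + 22 + 11 = 64.

Step 2 — fraction explained by component i = λ_i / Σ λ:
  PC1: 31/64 = 0.4844
  PC2: 22/64 = 0.3438
  PC3: 11/64 = 0.1719

Step 3 — cumulative fraction after k components = (λ_1 + ... + λ_k) / Σ λ:
  k = 1: 31/64 = 0.4844
  k = 2: (31 + 22)/64 = 53/64 = 0.8281
  k = 3: (31 + 22 + 11)/64 = 64/64 = 1

Summary (fraction, with percent):

explained: PC1 0.4844 (48.44%), PC2 0.3438 (34.38%), PC3 0.1719 (17.19%);  cumulative: 0.4844, 0.8281, 1


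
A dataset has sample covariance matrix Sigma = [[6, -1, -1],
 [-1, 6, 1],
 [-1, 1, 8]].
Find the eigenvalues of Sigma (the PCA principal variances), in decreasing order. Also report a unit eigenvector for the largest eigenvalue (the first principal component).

Step 1 — characteristic polynomial p(λ) = det(λI - Sigma) = λ³ - tr·λ² + c_1·λ - det, where tr = trace, c_1 = sum of the principal 2×2 minors, det = det(Sigma):
  tr = 6 + 6 + 8 = 20,
  c_1 = (6·6 - (-1)²) + (6·8 - (-1)²) + (6·8 - (1)²) = 35 + 47 + 47 = 129,
  det = 6·(6·8 - (1)²) - (-1)·((-1)·8 - (1)·(-1)) + (-1)·((-1)·(1) - 6·(-1)) = 6·(47) - (-1)·(-7) + (-1)·(5) = 270.
  So p(λ) = λ³ - 20λ² + 129λ - 270.
Step 2 — look for an integer root (rational root theorem: any rational root is an integer divisor of 270). Testing λ = 5:
  p(5) = 125 - 500 + 645 - 270 = 0  ✓
  Dividing out (λ - 5): p(λ) = (λ - 5)(λ² - 15λ + 54).
Step 3 — remaining eigenvalues from the quadratic λ² - 15λ + 54 = 0:
  Δ = 15² - 4·54 = 225 - 216 = 9,  λ = (15 ± √9)/2 = (15 ± 3)/2 = 9 or 6.
  Sorted: λ_1 = 9,  λ_2 = 6,  λ_3 = 5  (check: sum = 20 = tr ✓).

Step 4 — unit eigenvector for λ_1 = 9: v spans the null space of (Sigma - λ_1 I), whose rows are
  r_1 = (-3, -1, -1),  r_2 = (-1, -3, 1),  r_3 = (-1, 1, -1).
  v is orthogonal to every row, so take v ∝ r_1 × r_2 = ((-1)·(1) - (-1)·(-3), (-1)·(-1) - (-3)·(1), (-3)·(-3) - (-1)·(-1)) = (-4, 4, 8).
  Rescale (divide by 4; multiply by -1 so the first nonzero entry is positive): u = (1, -1, -2).
  ||u|| = √((1)² + (-1)² + (-2)²) = √(6) ≈ 2.4495,  v_1 = u/||u|| ≈ (0.4082, -0.4082, -0.8165) (||v_1|| = 1).

λ_1 = 9,  λ_2 = 6,  λ_3 = 5;  v_1 ≈ (0.4082, -0.4082, -0.8165)


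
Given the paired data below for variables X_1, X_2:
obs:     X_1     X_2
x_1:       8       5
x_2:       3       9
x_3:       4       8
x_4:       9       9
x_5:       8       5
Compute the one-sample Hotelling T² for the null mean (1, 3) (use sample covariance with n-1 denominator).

Step 1 — sample mean vector:
  mean(X_1) = (8 + 3 + 4 + 9 + 8) / 5 = 32/5 = 6.4
  mean(X_2) = (5 + 9 + 8 + 9 + 5) / 5 = 36/5 = 7.2
  x̄ = (6.4, 7.2),  deviation x̄ - mu_0 = (6.4, 7.2) - (1, 3) = (5.4, 4.2).

Step 2 — sample covariance matrix, S[i,j] = (1/(n-1)) · Σ_k (x_{k,i} - mean_i) · (x_{k,j} - mean_j), divisor n-1 = 4:
  S[X_1,X_1] = ((1.6)·(1.6) + (-3.4)·(-3.4) + (-2.4)·(-2.4) + (2.6)·(2.6) + (1.6)·(1.6)) / 4 = 29.2/4 = 7.3
  S[X_1,X_2] = ((1.6)·(-2.2) + (-3.4)·(1.8) + (-2.4)·(0.8) + (2.6)·(1.8) + (1.6)·(-2.2)) / 4 = -10.4/4 = -2.6
  S[X_2,X_2] = ((-2.2)·(-2.2) + (1.8)·(1.8) + (0.8)·(0.8) + (1.8)·(1.8) + (-2.2)·(-2.2)) / 4 = 16.8/4 = 4.2
  S = [[7.3, -2.6],
 [-2.6, 4.2]].

Step 3 — invert S. det(S) = 7.3·4.2 - (-2.6)² = 23.9.
  S^{-1} = (1/det) · [[d, -b], [-b, a]] = [[0.1757, 0.1088],
 [0.1088, 0.3054]].

Step 4 — quadratic form (x̄ - mu_0)^T · S^{-1} · (x̄ - mu_0):
  S^{-1} · (x̄ - mu_0) = (1.4059, 1.8703),
  (x̄ - mu_0)^T · [...] = (5.4)·(1.4059) + (4.2)·(1.8703) = 15.4469.

Step 5 — scale by n: T² = 5 · 15.4469 = 77.2343.

T² ≈ 77.2343


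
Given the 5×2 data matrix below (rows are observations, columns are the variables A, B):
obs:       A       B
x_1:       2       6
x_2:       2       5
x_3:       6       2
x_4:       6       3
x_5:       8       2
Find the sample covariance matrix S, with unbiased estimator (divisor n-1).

Step 1 — column means:
  mean(A) = (2 + 2 + 6 + 6 + 8) / 5 = 24/5 = 4.8
  mean(B) = (6 + 5 + 2 + 3 + 2) / 5 = 18/5 = 3.6

Step 2 — sample covariance S[i,j] = (1/(n-1)) · Σ_k (x_{k,i} - mean_i) · (x_{k,j} - mean_j), with n-1 = 4.
  S[A,A] = ((-2.8)·(-2.8) + (-2.8)·(-2.8) + (1.2)·(1.2) + (1.2)·(1.2) + (3.2)·(3.2)) / 4 = 28.8/4 = 7.2
  S[A,B] = ((-2.8)·(2.4) + (-2.8)·(1.4) + (1.2)·(-1.6) + (1.2)·(-0.6) + (3.2)·(-1.6)) / 4 = -18.4/4 = -4.6
  S[B,B] = ((2.4)·(2.4) + (1.4)·(1.4) + (-1.6)·(-1.6) + (-0.6)·(-0.6) + (-1.6)·(-1.6)) / 4 = 13.2/4 = 3.3

S is symmetric (S[j,i] = S[i,j]). Assembling:

S = [[7.2, -4.6],
 [-4.6, 3.3]]


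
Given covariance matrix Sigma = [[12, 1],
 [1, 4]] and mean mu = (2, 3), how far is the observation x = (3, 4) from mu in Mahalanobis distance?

Step 1 — centre the observation: (x - mu) = (1, 1).

Step 2 — invert Sigma. det(Sigma) = 12·4 - (1)² = 47.
  Sigma^{-1} = (1/det) · [[d, -b], [-b, a]] = [[0.0851, -0.0213],
 [-0.0213, 0.2553]].

Step 3 — form the quadratic (x - mu)^T · Sigma^{-1} · (x - mu):
  Sigma^{-1} · (x - mu) = (0.0638, 0.234).
  (x - mu)^T · [Sigma^{-1} · (x - mu)] = (1)·(0.0638) + (1)·(0.234) = 0.2979.

Step 4 — take square root: d = √(0.2979) ≈ 0.5458.

d(x, mu) = √(0.2979) ≈ 0.5458


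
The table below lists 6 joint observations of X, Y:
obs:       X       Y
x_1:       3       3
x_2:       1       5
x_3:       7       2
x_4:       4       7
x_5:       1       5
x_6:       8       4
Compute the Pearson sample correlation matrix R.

Step 1 — column means:
  mean(X) = (3 + 1 + 7 + 4 + 1 + 8) / 6 = 24/6 = 4
  mean(Y) = (3 + 5 + 2 + 7 + 5 + 4) / 6 = 26/6 = 4.3333

Step 2 — sample variances and covariances s[i,j] = (1/(n-1)) · Σ_k (x_{k,i} - mean_i) · (x_{k,j} - mean_j), with n-1 = 5:
  s[X,X] = ((-1)·(-1) + (-3)·(-3) + (3)·(3) + (0)·(0) + (-3)·(-3) + (4)·(4)) / 5 = 44/5 = 8.8
  s[X,Y] = ((-1)·(-1.3333) + (-3)·(0.6667) + (3)·(-2.3333) + (0)·(2.6667) + (-3)·(0.6667) + (4)·(-0.3333)) / 5 = -11/5 = -2.2
  s[Y,Y] = ((-1.3333)·(-1.3333) + (0.6667)·(0.6667) + (-2.3333)·(-2.3333) + (2.6667)·(2.6667) + (0.6667)·(0.6667) + (-0.3333)·(-0.3333)) / 5 = 15.3333/5 = 3.0667
  Sample standard deviations s_i = √(s[i,i]):
  s(X) = √(8.8) = 2.9665
  s(Y) = √(3.0667) = 1.7512

Step 3 — r_{ij} = s_{ij} / (s_i · s_j):
  r[X,X] = 1 (diagonal).
  r[X,Y] = -2.2 / (2.9665 · 1.7512) = -2.2 / 5.1949 = -0.4235
  r[Y,Y] = 1 (diagonal).

R is symmetric with unit diagonal. Assembling:

R = [[1, -0.4235],
 [-0.4235, 1]]


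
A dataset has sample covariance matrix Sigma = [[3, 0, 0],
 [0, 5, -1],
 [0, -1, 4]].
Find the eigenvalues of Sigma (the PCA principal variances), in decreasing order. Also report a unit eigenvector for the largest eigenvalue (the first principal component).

Step 1 — characteristic polynomial p(λ) = det(λI - Sigma) = λ³ - tr·λ² + c_1·λ - det, where tr = trace, c_1 = sum of the principal 2×2 minors, det = det(Sigma):
  tr = 3 + 5 + 4 = 12,
  c_1 = (3·5 - (0)²) + (3·4 - (0)²) + (5·4 - (-1)²) = 15 + 12 + 19 = 46,
  det = 3·(5·4 - (-1)²) - (0)·((0)·4 - (-1)·(0)) + (0)·((0)·(-1) - 5·(0)) = 3·(19) - (0)·(0) + (0)·(0) = 57.
  So p(λ) = λ³ - 12λ² + 46λ - 57.
Step 2 — look for an integer root (rational root theorem: any rational root is an integer divisor of 57). Testing λ = 3:
  p(3) = 27 - 108 + 138 - 57 = 0  ✓
  Dividing out (λ - 3): p(λ) = (λ - 3)(λ² - 9λ + 19).
Step 3 — remaining eigenvalues from the quadratic λ² - 9λ + 19 = 0:
  Δ = 9² - 4·19 = 81 - 76 = 5,  λ = (9 ± √5)/2 = (9 ± 2.2361)/2 ≈ 5.618 or 3.382.
  Sorted: λ_1 = 5.618,  λ_2 = 3.382,  λ_3 = 3  (check: sum = 12 = tr ✓).

Step 4 — unit eigenvector for λ_1 ≈ 5.618: v spans the null space of (Sigma - λ_1 I), whose rows are
  r_1 = (-2.618, 0, 0),  r_2 = (0, -0.618, -1),  r_3 = (0, -1, -1.618).
  v is orthogonal to every row, so take v ∝ r_1 × r_2 = ((0)·(-1) - (0)·(-0.618), (0)·(0) - (-2.618)·(-1), (-2.618)·(-0.618) - (0)·(0)) ≈ (0, -2.618, 1.618).
  Rescale (multiply by -1 so the first nonzero entry is positive): u = (0, 2.618, -1.618).
  ||u|| = √((0)² + (2.618)² + (-1.618)²) = √(9.4721) ≈ 3.0777,  v_1 = u/||u|| ≈ (0, 0.8507, -0.5257) (||v_1|| = 1).

λ_1 = 5.618,  λ_2 = 3.382,  λ_3 = 3;  v_1 ≈ (0, 0.8507, -0.5257)


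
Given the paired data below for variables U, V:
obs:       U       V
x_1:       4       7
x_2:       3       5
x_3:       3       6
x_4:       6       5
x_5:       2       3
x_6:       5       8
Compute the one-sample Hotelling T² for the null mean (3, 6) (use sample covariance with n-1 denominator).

Step 1 — sample mean vector:
  mean(U) = (4 + 3 + 3 + 6 + 2 + 5) / 6 = 23/6 = 3.8333
  mean(V) = (7 + 5 + 6 + 5 + 3 + 8) / 6 = 34/6 = 5.6667
  x̄ = (3.8333, 5.6667),  deviation x̄ - mu_0 = (3.8333, 5.6667) - (3, 6) = (0.8333, -0.3333).

Step 2 — sample covariance matrix, S[i,j] = (1/(n-1)) · Σ_k (x_{k,i} - mean_i) · (x_{k,j} - mean_j), divisor n-1 = 5:
  S[U,U] = ((0.1667)·(0.1667) + (-0.8333)·(-0.8333) + (-0.8333)·(-0.8333) + (2.1667)·(2.1667) + (-1.8333)·(-1.8333) + (1.1667)·(1.1667)) / 5 = 10.8333/5 = 2.1667
  S[U,V] = ((0.1667)·(1.3333) + (-0.8333)·(-0.6667) + (-0.8333)·(0.3333) + (2.1667)·(-0.6667) + (-1.8333)·(-2.6667) + (1.1667)·(2.3333)) / 5 = 6.6667/5 = 1.3333
  S[V,V] = ((1.3333)·(1.3333) + (-0.6667)·(-0.6667) + (0.3333)·(0.3333) + (-0.6667)·(-0.6667) + (-2.6667)·(-2.6667) + (2.3333)·(2.3333)) / 5 = 15.3333/5 = 3.0667
  S = [[2.1667, 1.3333],
 [1.3333, 3.0667]].

Step 3 — invert S. det(S) = 2.1667·3.0667 - (1.3333)² = 4.8667.
  S^{-1} = (1/det) · [[d, -b], [-b, a]] = [[0.6301, -0.274],
 [-0.274, 0.4452]].

Step 4 — quadratic form (x̄ - mu_0)^T · S^{-1} · (x̄ - mu_0):
  S^{-1} · (x̄ - mu_0) = (0.6164, -0.3767),
  (x̄ - mu_0)^T · [...] = (0.8333)·(0.6164) + (-0.3333)·(-0.3767) = 0.6393.

Step 5 — scale by n: T² = 6 · 0.6393 = 3.8356.

T² ≈ 3.8356


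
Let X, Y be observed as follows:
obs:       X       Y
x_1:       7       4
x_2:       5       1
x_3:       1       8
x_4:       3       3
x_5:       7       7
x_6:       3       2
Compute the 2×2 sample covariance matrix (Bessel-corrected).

Step 1 — column means:
  mean(X) = (7 + 5 + 1 + 3 + 7 + 3) / 6 = 26/6 = 4.3333
  mean(Y) = (4 + 1 + 8 + 3 + 7 + 2) / 6 = 25/6 = 4.1667

Step 2 — sample covariance S[i,j] = (1/(n-1)) · Σ_k (x_{k,i} - mean_i) · (x_{k,j} - mean_j), with n-1 = 5.
  S[X,X] = ((2.6667)·(2.6667) + (0.6667)·(0.6667) + (-3.3333)·(-3.3333) + (-1.3333)·(-1.3333) + (2.6667)·(2.6667) + (-1.3333)·(-1.3333)) / 5 = 29.3333/5 = 5.8667
  S[X,Y] = ((2.6667)·(-0.1667) + (0.6667)·(-3.1667) + (-3.3333)·(3.8333) + (-1.3333)·(-1.1667) + (2.6667)·(2.8333) + (-1.3333)·(-2.1667)) / 5 = -3.3333/5 = -0.6667
  S[Y,Y] = ((-0.1667)·(-0.1667) + (-3.1667)·(-3.1667) + (3.8333)·(3.8333) + (-1.1667)·(-1.1667) + (2.8333)·(2.8333) + (-2.1667)·(-2.1667)) / 5 = 38.8333/5 = 7.7667

S is symmetric (S[j,i] = S[i,j]). Assembling:

S = [[5.8667, -0.6667],
 [-0.6667, 7.7667]]


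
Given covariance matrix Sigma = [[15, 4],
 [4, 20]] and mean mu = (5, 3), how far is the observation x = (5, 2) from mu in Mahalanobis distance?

Step 1 — centre the observation: (x - mu) = (0, -1).

Step 2 — invert Sigma. det(Sigma) = 15·20 - (4)² = 284.
  Sigma^{-1} = (1/det) · [[d, -b], [-b, a]] = [[0.0704, -0.0141],
 [-0.0141, 0.0528]].

Step 3 — form the quadratic (x - mu)^T · Sigma^{-1} · (x - mu):
  Sigma^{-1} · (x - mu) = (0.0141, -0.0528).
  (x - mu)^T · [Sigma^{-1} · (x - mu)] = (0)·(0.0141) + (-1)·(-0.0528) = 0.0528.

Step 4 — take square root: d = √(0.0528) ≈ 0.2298.

d(x, mu) = √(0.0528) ≈ 0.2298


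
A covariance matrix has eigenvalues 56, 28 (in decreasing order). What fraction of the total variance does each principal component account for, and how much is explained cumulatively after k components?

Step 1 — total variance = trace(Sigma) = Σ λ_i = 56 + 28 = 84.

Step 2 — fraction explained by component i = λ_i / Σ λ:
  PC1: 56/84 = 0.6667
  PC2: 28/84 = 0.3333

Step 3 — cumulative fraction after k components = (λ_1 + ... + λ_k) / Σ λ:
  k = 1: 56/84 = 0.6667
  k = 2: (56 + 28)/84 = 84/84 = 1

Summary (fraction, with percent):

explained: PC1 0.6667 (66.67%), PC2 0.3333 (33.33%);  cumulative: 0.6667, 1


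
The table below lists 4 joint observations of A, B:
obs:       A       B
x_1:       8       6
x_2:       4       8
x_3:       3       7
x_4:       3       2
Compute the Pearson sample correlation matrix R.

Step 1 — column means:
  mean(A) = (8 + 4 + 3 + 3) / 4 = 18/4 = 4.5
  mean(B) = (6 + 8 + 7 + 2) / 4 = 23/4 = 5.75

Step 2 — sample variances and covariances s[i,j] = (1/(n-1)) · Σ_k (x_{k,i} - mean_i) · (x_{k,j} - mean_j), with n-1 = 3:
  s[A,A] = ((3.5)·(3.5) + (-0.5)·(-0.5) + (-1.5)·(-1.5) + (-1.5)·(-1.5)) / 3 = 17/3 = 5.6667
  s[A,B] = ((3.5)·(0.25) + (-0.5)·(2.25) + (-1.5)·(1.25) + (-1.5)·(-3.75)) / 3 = 3.5/3 = 1.1667
  s[B,B] = ((0.25)·(0.25) + (2.25)·(2.25) + (1.25)·(1.25) + (-3.75)·(-3.75)) / 3 = 20.75/3 = 6.9167
  Sample standard deviations s_i = √(s[i,i]):
  s(A) = √(5.6667) = 2.3805
  s(B) = √(6.9167) = 2.63

Step 3 — r_{ij} = s_{ij} / (s_i · s_j):
  r[A,A] = 1 (diagonal).
  r[A,B] = 1.1667 / (2.3805 · 2.63) = 1.1667 / 6.2605 = 0.1864
  r[B,B] = 1 (diagonal).

R is symmetric with unit diagonal. Assembling:

R = [[1, 0.1864],
 [0.1864, 1]]


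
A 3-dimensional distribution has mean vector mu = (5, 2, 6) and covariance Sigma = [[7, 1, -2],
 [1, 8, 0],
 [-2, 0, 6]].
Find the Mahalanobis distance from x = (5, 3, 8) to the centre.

Step 1 — centre the observation: (x - mu) = (0, 1, 2).

Step 2 — invert Sigma (cofactor / det for 3×3, or solve directly):
  Sigma^{-1} = [[0.1611, -0.0201, 0.0537],
 [-0.0201, 0.1275, -0.0067],
 [0.0537, -0.0067, 0.1846]].

Step 3 — form the quadratic (x - mu)^T · Sigma^{-1} · (x - mu):
  Sigma^{-1} · (x - mu) = (0.0872, 0.1141, 0.3624).
  (x - mu)^T · [Sigma^{-1} · (x - mu)] = (0)·(0.0872) + (1)·(0.1141) + (2)·(0.3624) = 0.8389.

Step 4 — take square root: d = √(0.8389) ≈ 0.9159.

d(x, mu) = √(0.8389) ≈ 0.9159


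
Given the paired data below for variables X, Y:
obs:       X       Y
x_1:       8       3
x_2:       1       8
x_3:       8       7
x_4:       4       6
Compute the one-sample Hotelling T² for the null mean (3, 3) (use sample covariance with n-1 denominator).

Step 1 — sample mean vector:
  mean(X) = (8 + 1 + 8 + 4) / 4 = 21/4 = 5.25
  mean(Y) = (3 + 8 + 7 + 6) / 4 = 24/4 = 6
  x̄ = (5.25, 6),  deviation x̄ - mu_0 = (5.25, 6) - (3, 3) = (2.25, 3).

Step 2 — sample covariance matrix, S[i,j] = (1/(n-1)) · Σ_k (x_{k,i} - mean_i) · (x_{k,j} - mean_j), divisor n-1 = 3:
  S[X,X] = ((2.75)·(2.75) + (-4.25)·(-4.25) + (2.75)·(2.75) + (-1.25)·(-1.25)) / 3 = 34.75/3 = 11.5833
  S[X,Y] = ((2.75)·(-3) + (-4.25)·(2) + (2.75)·(1) + (-1.25)·(0)) / 3 = -14/3 = -4.6667
  S[Y,Y] = ((-3)·(-3) + (2)·(2) + (1)·(1) + (0)·(0)) / 3 = 14/3 = 4.6667
  S = [[11.5833, -4.6667],
 [-4.6667, 4.6667]].

Step 3 — invert S. det(S) = 11.5833·4.6667 - (-4.6667)² = 32.2778.
  S^{-1} = (1/det) · [[d, -b], [-b, a]] = [[0.1446, 0.1446],
 [0.1446, 0.3589]].

Step 4 — quadratic form (x̄ - mu_0)^T · S^{-1} · (x̄ - mu_0):
  S^{-1} · (x̄ - mu_0) = (0.759, 1.4019),
  (x̄ - mu_0)^T · [...] = (2.25)·(0.759) + (3)·(1.4019) = 5.9135.

Step 5 — scale by n: T² = 4 · 5.9135 = 23.654.

T² ≈ 23.654


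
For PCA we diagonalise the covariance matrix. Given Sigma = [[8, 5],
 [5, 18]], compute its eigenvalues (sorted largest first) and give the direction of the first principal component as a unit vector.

Step 1 — characteristic polynomial of 2×2 Sigma:
  det(Sigma - λI) = λ² - trace · λ + det = 0.
  trace = 8 + 18 = 26, det = 8·18 - (5)² = 119.
Step 2 — discriminant:
  Δ = trace² - 4·det = 676 - 476 = 200.
Step 3 — eigenvalues:
  λ = (trace ± √Δ)/2 = (26 ± 14.1421)/2,
  λ_1 = 20.0711,  λ_2 = 5.9289.

Step 4 — unit eigenvector for λ_1: solve (Sigma - λ_1 I)v = 0. First row:
  (8 - 20.0711)·v_x + (5)·v_y = 0, i.e. (-12.0711)·v_x + (5)·v_y = 0,
  so v ∝ (b, λ_1 - a) = (5, 12.0711) = u.
  ||u|| = √((5)² + (12.0711)²) = √(170.7107) ≈ 13.0656,
  v_1 = u/||u|| ≈ (0.3827, 0.9239) (||v_1|| = 1).

λ_1 = 20.0711,  λ_2 = 5.9289;  v_1 ≈ (0.3827, 0.9239)


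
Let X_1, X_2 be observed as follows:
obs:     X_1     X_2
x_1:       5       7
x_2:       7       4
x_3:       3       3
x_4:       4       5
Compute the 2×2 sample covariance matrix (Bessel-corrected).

Step 1 — column means:
  mean(X_1) = (5 + 7 + 3 + 4) / 4 = 19/4 = 4.75
  mean(X_2) = (7 + 4 + 3 + 5) / 4 = 19/4 = 4.75

Step 2 — sample covariance S[i,j] = (1/(n-1)) · Σ_k (x_{k,i} - mean_i) · (x_{k,j} - mean_j), with n-1 = 3.
  S[X_1,X_1] = ((0.25)·(0.25) + (2.25)·(2.25) + (-1.75)·(-1.75) + (-0.75)·(-0.75)) / 3 = 8.75/3 = 2.9167
  S[X_1,X_2] = ((0.25)·(2.25) + (2.25)·(-0.75) + (-1.75)·(-1.75) + (-0.75)·(0.25)) / 3 = 1.75/3 = 0.5833
  S[X_2,X_2] = ((2.25)·(2.25) + (-0.75)·(-0.75) + (-1.75)·(-1.75) + (0.25)·(0.25)) / 3 = 8.75/3 = 2.9167

S is symmetric (S[j,i] = S[i,j]). Assembling:

S = [[2.9167, 0.5833],
 [0.5833, 2.9167]]


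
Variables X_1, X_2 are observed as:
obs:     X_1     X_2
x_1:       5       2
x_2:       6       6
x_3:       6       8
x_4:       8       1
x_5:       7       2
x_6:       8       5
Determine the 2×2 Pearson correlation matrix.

Step 1 — column means:
  mean(X_1) = (5 + 6 + 6 + 8 + 7 + 8) / 6 = 40/6 = 6.6667
  mean(X_2) = (2 + 6 + 8 + 1 + 2 + 5) / 6 = 24/6 = 4

Step 2 — sample variances and covariances s[i,j] = (1/(n-1)) · Σ_k (x_{k,i} - mean_i) · (x_{k,j} - mean_j), with n-1 = 5:
  s[X_1,X_1] = ((-1.6667)·(-1.6667) + (-0.6667)·(-0.6667) + (-0.6667)·(-0.6667) + (1.3333)·(1.3333) + (0.3333)·(0.3333) + (1.3333)·(1.3333)) / 5 = 7.3333/5 = 1.4667
  s[X_1,X_2] = ((-1.6667)·(-2) + (-0.6667)·(2) + (-0.6667)·(4) + (1.3333)·(-3) + (0.3333)·(-2) + (1.3333)·(1)) / 5 = -4/5 = -0.8
  s[X_2,X_2] = ((-2)·(-2) + (2)·(2) + (4)·(4) + (-3)·(-3) + (-2)·(-2) + (1)·(1)) / 5 = 38/5 = 7.6
  Sample standard deviations s_i = √(s[i,i]):
  s(X_1) = √(1.4667) = 1.2111
  s(X_2) = √(7.6) = 2.7568

Step 3 — r_{ij} = s_{ij} / (s_i · s_j):
  r[X_1,X_1] = 1 (diagonal).
  r[X_1,X_2] = -0.8 / (1.2111 · 2.7568) = -0.8 / 3.3387 = -0.2396
  r[X_2,X_2] = 1 (diagonal).

R is symmetric with unit diagonal. Assembling:

R = [[1, -0.2396],
 [-0.2396, 1]]


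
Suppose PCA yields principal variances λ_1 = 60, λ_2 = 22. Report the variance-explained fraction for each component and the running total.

Step 1 — total variance = trace(Sigma) = Σ λ_i = 60 + 22 = 82.

Step 2 — fraction explained by component i = λ_i / Σ λ:
  PC1: 60/82 = 0.7317
  PC2: 22/82 = 0.2683

Step 3 — cumulative fraction after k components = (λ_1 + ... + λ_k) / Σ λ:
  k = 1: 60/82 = 0.7317
  k = 2: (60 + 22)/82 = 82/82 = 1

Summary (fraction, with percent):

explained: PC1 0.7317 (73.17%), PC2 0.2683 (26.83%);  cumulative: 0.7317, 1


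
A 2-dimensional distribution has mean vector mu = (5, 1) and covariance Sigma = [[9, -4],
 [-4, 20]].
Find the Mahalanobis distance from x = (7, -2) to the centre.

Step 1 — centre the observation: (x - mu) = (2, -3).

Step 2 — invert Sigma. det(Sigma) = 9·20 - (-4)² = 164.
  Sigma^{-1} = (1/det) · [[d, -b], [-b, a]] = [[0.122, 0.0244],
 [0.0244, 0.0549]].

Step 3 — form the quadratic (x - mu)^T · Sigma^{-1} · (x - mu):
  Sigma^{-1} · (x - mu) = (0.1707, -0.1159).
  (x - mu)^T · [Sigma^{-1} · (x - mu)] = (2)·(0.1707) + (-3)·(-0.1159) = 0.689.

Step 4 — take square root: d = √(0.689) ≈ 0.8301.

d(x, mu) = √(0.689) ≈ 0.8301


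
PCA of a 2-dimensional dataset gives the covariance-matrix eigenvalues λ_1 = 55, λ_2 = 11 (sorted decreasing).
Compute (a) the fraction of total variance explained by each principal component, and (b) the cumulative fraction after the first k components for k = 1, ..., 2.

Step 1 — total variance = trace(Sigma) = Σ λ_i = 55 + 11 = 66.

Step 2 — fraction explained by component i = λ_i / Σ λ:
  PC1: 55/66 = 0.8333
  PC2: 11/66 = 0.1667

Step 3 — cumulative fraction after k components = (λ_1 + ... + λ_k) / Σ λ:
  k = 1: 55/66 = 0.8333
  k = 2: (55 + 11)/66 = 66/66 = 1

Summary (fraction, with percent):

explained: PC1 0.8333 (83.33%), PC2 0.1667 (16.67%);  cumulative: 0.8333, 1


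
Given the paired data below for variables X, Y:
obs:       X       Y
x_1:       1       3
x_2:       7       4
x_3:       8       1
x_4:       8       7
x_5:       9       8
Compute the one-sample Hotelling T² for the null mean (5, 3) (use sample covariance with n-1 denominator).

Step 1 — sample mean vector:
  mean(X) = (1 + 7 + 8 + 8 + 9) / 5 = 33/5 = 6.6
  mean(Y) = (3 + 4 + 1 + 7 + 8) / 5 = 23/5 = 4.6
  x̄ = (6.6, 4.6),  deviation x̄ - mu_0 = (6.6, 4.6) - (5, 3) = (1.6, 1.6).

Step 2 — sample covariance matrix, S[i,j] = (1/(n-1)) · Σ_k (x_{k,i} - mean_i) · (x_{k,j} - mean_j), divisor n-1 = 4:
  S[X,X] = ((-5.6)·(-5.6) + (0.4)·(0.4) + (1.4)·(1.4) + (1.4)·(1.4) + (2.4)·(2.4)) / 4 = 41.2/4 = 10.3
  S[X,Y] = ((-5.6)·(-1.6) + (0.4)·(-0.6) + (1.4)·(-3.6) + (1.4)·(2.4) + (2.4)·(3.4)) / 4 = 15.2/4 = 3.8
  S[Y,Y] = ((-1.6)·(-1.6) + (-0.6)·(-0.6) + (-3.6)·(-3.6) + (2.4)·(2.4) + (3.4)·(3.4)) / 4 = 33.2/4 = 8.3
  S = [[10.3, 3.8],
 [3.8, 8.3]].

Step 3 — invert S. det(S) = 10.3·8.3 - (3.8)² = 71.05.
  S^{-1} = (1/det) · [[d, -b], [-b, a]] = [[0.1168, -0.0535],
 [-0.0535, 0.145]].

Step 4 — quadratic form (x̄ - mu_0)^T · S^{-1} · (x̄ - mu_0):
  S^{-1} · (x̄ - mu_0) = (0.1013, 0.1464),
  (x̄ - mu_0)^T · [...] = (1.6)·(0.1013) + (1.6)·(0.1464) = 0.3963.

Step 5 — scale by n: T² = 5 · 0.3963 = 1.9817.

T² ≈ 1.9817


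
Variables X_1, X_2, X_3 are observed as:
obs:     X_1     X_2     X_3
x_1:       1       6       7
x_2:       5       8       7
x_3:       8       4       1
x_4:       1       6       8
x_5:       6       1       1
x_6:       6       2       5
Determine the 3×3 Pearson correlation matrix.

Step 1 — column means:
  mean(X_1) = (1 + 5 + 8 + 1 + 6 + 6) / 6 = 27/6 = 4.5
  mean(X_2) = (6 + 8 + 4 + 6 + 1 + 2) / 6 = 27/6 = 4.5
  mean(X_3) = (7 + 7 + 1 + 8 + 1 + 5) / 6 = 29/6 = 4.8333

Step 2 — sample variances and covariances s[i,j] = (1/(n-1)) · Σ_k (x_{k,i} - mean_i) · (x_{k,j} - mean_j), with n-1 = 5:
  s[X_1,X_1] = ((-3.5)·(-3.5) + (0.5)·(0.5) + (3.5)·(3.5) + (-3.5)·(-3.5) + (1.5)·(1.5) + (1.5)·(1.5)) / 5 = 41.5/5 = 8.3
  s[X_1,X_2] = ((-3.5)·(1.5) + (0.5)·(3.5) + (3.5)·(-0.5) + (-3.5)·(1.5) + (1.5)·(-3.5) + (1.5)·(-2.5)) / 5 = -19.5/5 = -3.9
  s[X_1,X_3] = ((-3.5)·(2.1667) + (0.5)·(2.1667) + (3.5)·(-3.8333) + (-3.5)·(3.1667) + (1.5)·(-3.8333) + (1.5)·(0.1667)) / 5 = -36.5/5 = -7.3
  s[X_2,X_2] = ((1.5)·(1.5) + (3.5)·(3.5) + (-0.5)·(-0.5) + (1.5)·(1.5) + (-3.5)·(-3.5) + (-2.5)·(-2.5)) / 5 = 35.5/5 = 7.1
  s[X_2,X_3] = ((1.5)·(2.1667) + (3.5)·(2.1667) + (-0.5)·(-3.8333) + (1.5)·(3.1667) + (-3.5)·(-3.8333) + (-2.5)·(0.1667)) / 5 = 30.5/5 = 6.1
  s[X_3,X_3] = ((2.1667)·(2.1667) + (2.1667)·(2.1667) + (-3.8333)·(-3.8333) + (3.1667)·(3.1667) + (-3.8333)·(-3.8333) + (0.1667)·(0.1667)) / 5 = 48.8333/5 = 9.7667
  Sample standard deviations s_i = √(s[i,i]):
  s(X_1) = √(8.3) = 2.881
  s(X_2) = √(7.1) = 2.6646
  s(X_3) = √(9.7667) = 3.1252

Step 3 — r_{ij} = s_{ij} / (s_i · s_j):
  r[X_1,X_1] = 1 (diagonal).
  r[X_1,X_2] = -3.9 / (2.881 · 2.6646) = -3.9 / 7.6766 = -0.508
  r[X_1,X_3] = -7.3 / (2.881 · 3.1252) = -7.3 / 9.0035 = -0.8108
  r[X_2,X_2] = 1 (diagonal).
  r[X_2,X_3] = 6.1 / (2.6646 · 3.1252) = 6.1 / 8.3273 = 0.7325
  r[X_3,X_3] = 1 (diagonal).

R is symmetric with unit diagonal. Assembling:

R = [[1, -0.508, -0.8108],
 [-0.508, 1, 0.7325],
 [-0.8108, 0.7325, 1]]


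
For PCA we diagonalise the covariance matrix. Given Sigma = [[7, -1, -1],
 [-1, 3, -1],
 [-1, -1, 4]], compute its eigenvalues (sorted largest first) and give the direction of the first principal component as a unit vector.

Step 1 — characteristic polynomial p(λ) = det(λI - Sigma) = λ³ - tr·λ² + c_1·λ - det, where tr = trace, c_1 = sum of the principal 2×2 minors, det = det(Sigma):
  tr = 7 + 3 + 4 = 14,
  c_1 = (7·3 - (-1)²) + (7·4 - (-1)²) + (3·4 - (-1)²) = 20 + 27 + 11 = 58,
  det = 7·(3·4 - (-1)²) - (-1)·((-1)·4 - (-1)·(-1)) + (-1)·((-1)·(-1) - 3·(-1)) = 7·(11) - (-1)·(-5) + (-1)·(4) = 68.
  So p(λ) = λ³ - 14λ² + 58λ - 68.
Step 2 — look for an integer root (rational root theorem: any rational root is an integer divisor of 68). Testing λ = 2:
  p(2) = 8 - 56 + 116 - 68 = 0  ✓
  Dividing out (λ - 2): p(λ) = (λ - 2)(λ² - 12λ + 34).
Step 3 — remaining eigenvalues from the quadratic λ² - 12λ + 34 = 0:
  Δ = 12² - 4·34 = 144 - 136 = 8,  λ = (12 ± √8)/2 = (12 ± 2.8284)/2 ≈ 7.4142 or 4.5858.
  Sorted: λ_1 = 7.4142,  λ_2 = 4.5858,  λ_3 = 2  (check: sum = 14 = tr ✓).

Step 4 — unit eigenvector for λ_1 ≈ 7.4142: v spans the null space of (Sigma - λ_1 I), whose rows are
  r_1 = (-0.4142, -1, -1),  r_2 = (-1, -4.4142, -1),  r_3 = (-1, -1, -3.4142).
  v is orthogonal to every row, so take v ∝ r_1 × r_2 = ((-1)·(-1) - (-1)·(-4.4142), (-1)·(-1) - (-0.4142)·(-1), (-0.4142)·(-4.4142) - (-1)·(-1)) ≈ (-3.4142, 0.5858, 0.8284).
  Rescale (multiply by -1 so the first nonzero entry is positive): u = (3.4142, -0.5858, -0.8284).
  ||u|| = √((3.4142)² + (-0.5858)² + (-0.8284)²) = √(12.6863) ≈ 3.5618,  v_1 = u/||u|| ≈ (0.9586, -0.1645, -0.2326) (||v_1|| = 1).

λ_1 = 7.4142,  λ_2 = 4.5858,  λ_3 = 2;  v_1 ≈ (0.9586, -0.1645, -0.2326)


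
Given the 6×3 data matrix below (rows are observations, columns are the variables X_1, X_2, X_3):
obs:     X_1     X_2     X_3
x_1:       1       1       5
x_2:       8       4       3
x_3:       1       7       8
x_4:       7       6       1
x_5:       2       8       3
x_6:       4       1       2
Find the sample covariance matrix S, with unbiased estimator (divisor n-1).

Step 1 — column means:
  mean(X_1) = (1 + 8 + 1 + 7 + 2 + 4) / 6 = 23/6 = 3.8333
  mean(X_2) = (1 + 4 + 7 + 6 + 8 + 1) / 6 = 27/6 = 4.5
  mean(X_3) = (5 + 3 + 8 + 1 + 3 + 2) / 6 = 22/6 = 3.6667

Step 2 — sample covariance S[i,j] = (1/(n-1)) · Σ_k (x_{k,i} - mean_i) · (x_{k,j} - mean_j), with n-1 = 5.
  S[X_1,X_1] = ((-2.8333)·(-2.8333) + (4.1667)·(4.1667) + (-2.8333)·(-2.8333) + (3.1667)·(3.1667) + (-1.8333)·(-1.8333) + (0.1667)·(0.1667)) / 5 = 46.8333/5 = 9.3667
  S[X_1,X_2] = ((-2.8333)·(-3.5) + (4.1667)·(-0.5) + (-2.8333)·(2.5) + (3.1667)·(1.5) + (-1.8333)·(3.5) + (0.1667)·(-3.5)) / 5 = -1.5/5 = -0.3
  S[X_1,X_3] = ((-2.8333)·(1.3333) + (4.1667)·(-0.6667) + (-2.8333)·(4.3333) + (3.1667)·(-2.6667) + (-1.8333)·(-0.6667) + (0.1667)·(-1.6667)) / 5 = -26.3333/5 = -5.2667
  S[X_2,X_2] = ((-3.5)·(-3.5) + (-0.5)·(-0.5) + (2.5)·(2.5) + (1.5)·(1.5) + (3.5)·(3.5) + (-3.5)·(-3.5)) / 5 = 45.5/5 = 9.1
  S[X_2,X_3] = ((-3.5)·(1.3333) + (-0.5)·(-0.6667) + (2.5)·(4.3333) + (1.5)·(-2.6667) + (3.5)·(-0.6667) + (-3.5)·(-1.6667)) / 5 = 6/5 = 1.2
  S[X_3,X_3] = ((1.3333)·(1.3333) + (-0.6667)·(-0.6667) + (4.3333)·(4.3333) + (-2.6667)·(-2.6667) + (-0.6667)·(-0.6667) + (-1.6667)·(-1.6667)) / 5 = 31.3333/5 = 6.2667

S is symmetric (S[j,i] = S[i,j]). Assembling:

S = [[9.3667, -0.3, -5.2667],
 [-0.3, 9.1, 1.2],
 [-5.2667, 1.2, 6.2667]]


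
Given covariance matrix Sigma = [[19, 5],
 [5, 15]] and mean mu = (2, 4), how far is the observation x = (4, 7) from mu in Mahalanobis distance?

Step 1 — centre the observation: (x - mu) = (2, 3).

Step 2 — invert Sigma. det(Sigma) = 19·15 - (5)² = 260.
  Sigma^{-1} = (1/det) · [[d, -b], [-b, a]] = [[0.0577, -0.0192],
 [-0.0192, 0.0731]].

Step 3 — form the quadratic (x - mu)^T · Sigma^{-1} · (x - mu):
  Sigma^{-1} · (x - mu) = (0.0577, 0.1808).
  (x - mu)^T · [Sigma^{-1} · (x - mu)] = (2)·(0.0577) + (3)·(0.1808) = 0.6577.

Step 4 — take square root: d = √(0.6577) ≈ 0.811.

d(x, mu) = √(0.6577) ≈ 0.811


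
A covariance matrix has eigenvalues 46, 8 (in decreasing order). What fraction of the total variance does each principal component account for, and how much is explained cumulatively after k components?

Step 1 — total variance = trace(Sigma) = Σ λ_i = 46 + 8 = 54.

Step 2 — fraction explained by component i = λ_i / Σ λ:
  PC1: 46/54 = 0.8519
  PC2: 8/54 = 0.1481

Step 3 — cumulative fraction after k components = (λ_1 + ... + λ_k) / Σ λ:
  k = 1: 46/54 = 0.8519
  k = 2: (46 + 8)/54 = 54/54 = 1

Summary (fraction, with percent):

explained: PC1 0.8519 (85.19%), PC2 0.1481 (14.81%);  cumulative: 0.8519, 1


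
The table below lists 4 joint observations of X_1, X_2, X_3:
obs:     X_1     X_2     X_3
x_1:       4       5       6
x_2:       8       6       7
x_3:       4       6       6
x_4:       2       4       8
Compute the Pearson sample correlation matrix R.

Step 1 — column means:
  mean(X_1) = (4 + 8 + 4 + 2) / 4 = 18/4 = 4.5
  mean(X_2) = (5 + 6 + 6 + 4) / 4 = 21/4 = 5.25
  mean(X_3) = (6 + 7 + 6 + 8) / 4 = 27/4 = 6.75

Step 2 — sample variances and covariances s[i,j] = (1/(n-1)) · Σ_k (x_{k,i} - mean_i) · (x_{k,j} - mean_j), with n-1 = 3:
  s[X_1,X_1] = ((-0.5)·(-0.5) + (3.5)·(3.5) + (-0.5)·(-0.5) + (-2.5)·(-2.5)) / 3 = 19/3 = 6.3333
  s[X_1,X_2] = ((-0.5)·(-0.25) + (3.5)·(0.75) + (-0.5)·(0.75) + (-2.5)·(-1.25)) / 3 = 5.5/3 = 1.8333
  s[X_1,X_3] = ((-0.5)·(-0.75) + (3.5)·(0.25) + (-0.5)·(-0.75) + (-2.5)·(1.25)) / 3 = -1.5/3 = -0.5
  s[X_2,X_2] = ((-0.25)·(-0.25) + (0.75)·(0.75) + (0.75)·(0.75) + (-1.25)·(-1.25)) / 3 = 2.75/3 = 0.9167
  s[X_2,X_3] = ((-0.25)·(-0.75) + (0.75)·(0.25) + (0.75)·(-0.75) + (-1.25)·(1.25)) / 3 = -1.75/3 = -0.5833
  s[X_3,X_3] = ((-0.75)·(-0.75) + (0.25)·(0.25) + (-0.75)·(-0.75) + (1.25)·(1.25)) / 3 = 2.75/3 = 0.9167
  Sample standard deviations s_i = √(s[i,i]):
  s(X_1) = √(6.3333) = 2.5166
  s(X_2) = √(0.9167) = 0.9574
  s(X_3) = √(0.9167) = 0.9574

Step 3 — r_{ij} = s_{ij} / (s_i · s_j):
  r[X_1,X_1] = 1 (diagonal).
  r[X_1,X_2] = 1.8333 / (2.5166 · 0.9574) = 1.8333 / 2.4095 = 0.7609
  r[X_1,X_3] = -0.5 / (2.5166 · 0.9574) = -0.5 / 2.4095 = -0.2075
  r[X_2,X_2] = 1 (diagonal).
  r[X_2,X_3] = -0.5833 / (0.9574 · 0.9574) = -0.5833 / 0.9167 = -0.6364
  r[X_3,X_3] = 1 (diagonal).

R is symmetric with unit diagonal. Assembling:

R = [[1, 0.7609, -0.2075],
 [0.7609, 1, -0.6364],
 [-0.2075, -0.6364, 1]]


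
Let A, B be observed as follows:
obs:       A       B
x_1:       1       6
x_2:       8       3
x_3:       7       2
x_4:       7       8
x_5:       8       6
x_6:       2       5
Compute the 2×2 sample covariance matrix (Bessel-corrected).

Step 1 — column means:
  mean(A) = (1 + 8 + 7 + 7 + 8 + 2) / 6 = 33/6 = 5.5
  mean(B) = (6 + 3 + 2 + 8 + 6 + 5) / 6 = 30/6 = 5

Step 2 — sample covariance S[i,j] = (1/(n-1)) · Σ_k (x_{k,i} - mean_i) · (x_{k,j} - mean_j), with n-1 = 5.
  S[A,A] = ((-4.5)·(-4.5) + (2.5)·(2.5) + (1.5)·(1.5) + (1.5)·(1.5) + (2.5)·(2.5) + (-3.5)·(-3.5)) / 5 = 49.5/5 = 9.9
  S[A,B] = ((-4.5)·(1) + (2.5)·(-2) + (1.5)·(-3) + (1.5)·(3) + (2.5)·(1) + (-3.5)·(0)) / 5 = -7/5 = -1.4
  S[B,B] = ((1)·(1) + (-2)·(-2) + (-3)·(-3) + (3)·(3) + (1)·(1) + (0)·(0)) / 5 = 24/5 = 4.8

S is symmetric (S[j,i] = S[i,j]). Assembling:

S = [[9.9, -1.4],
 [-1.4, 4.8]]


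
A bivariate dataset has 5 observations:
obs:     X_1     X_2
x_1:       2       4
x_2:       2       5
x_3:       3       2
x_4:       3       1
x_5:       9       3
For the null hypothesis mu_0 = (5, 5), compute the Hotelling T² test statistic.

Step 1 — sample mean vector:
  mean(X_1) = (2 + 2 + 3 + 3 + 9) / 5 = 19/5 = 3.8
  mean(X_2) = (4 + 5 + 2 + 1 + 3) / 5 = 15/5 = 3
  x̄ = (3.8, 3),  deviation x̄ - mu_0 = (3.8, 3) - (5, 5) = (-1.2, -2).

Step 2 — sample covariance matrix, S[i,j] = (1/(n-1)) · Σ_k (x_{k,i} - mean_i) · (x_{k,j} - mean_j), divisor n-1 = 4:
  S[X_1,X_1] = ((-1.8)·(-1.8) + (-1.8)·(-1.8) + (-0.8)·(-0.8) + (-0.8)·(-0.8) + (5.2)·(5.2)) / 4 = 34.8/4 = 8.7
  S[X_1,X_2] = ((-1.8)·(1) + (-1.8)·(2) + (-0.8)·(-1) + (-0.8)·(-2) + (5.2)·(0)) / 4 = -3/4 = -0.75
  S[X_2,X_2] = ((1)·(1) + (2)·(2) + (-1)·(-1) + (-2)·(-2) + (0)·(0)) / 4 = 10/4 = 2.5
  S = [[8.7, -0.75],
 [-0.75, 2.5]].

Step 3 — invert S. det(S) = 8.7·2.5 - (-0.75)² = 21.1875.
  S^{-1} = (1/det) · [[d, -b], [-b, a]] = [[0.118, 0.0354],
 [0.0354, 0.4106]].

Step 4 — quadratic form (x̄ - mu_0)^T · S^{-1} · (x̄ - mu_0):
  S^{-1} · (x̄ - mu_0) = (-0.2124, -0.8637),
  (x̄ - mu_0)^T · [...] = (-1.2)·(-0.2124) + (-2)·(-0.8637) = 1.9823.

Step 5 — scale by n: T² = 5 · 1.9823 = 9.9115.

T² ≈ 9.9115
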